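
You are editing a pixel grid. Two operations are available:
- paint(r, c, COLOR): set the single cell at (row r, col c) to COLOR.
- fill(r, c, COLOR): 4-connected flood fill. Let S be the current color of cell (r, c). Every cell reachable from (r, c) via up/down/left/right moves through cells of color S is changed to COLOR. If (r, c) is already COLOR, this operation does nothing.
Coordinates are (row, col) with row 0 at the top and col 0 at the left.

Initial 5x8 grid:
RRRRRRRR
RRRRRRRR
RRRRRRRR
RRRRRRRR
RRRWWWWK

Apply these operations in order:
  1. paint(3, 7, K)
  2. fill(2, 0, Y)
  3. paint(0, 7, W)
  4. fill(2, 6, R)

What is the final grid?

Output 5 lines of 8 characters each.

After op 1 paint(3,7,K):
RRRRRRRR
RRRRRRRR
RRRRRRRR
RRRRRRRK
RRRWWWWK
After op 2 fill(2,0,Y) [34 cells changed]:
YYYYYYYY
YYYYYYYY
YYYYYYYY
YYYYYYYK
YYYWWWWK
After op 3 paint(0,7,W):
YYYYYYYW
YYYYYYYY
YYYYYYYY
YYYYYYYK
YYYWWWWK
After op 4 fill(2,6,R) [33 cells changed]:
RRRRRRRW
RRRRRRRR
RRRRRRRR
RRRRRRRK
RRRWWWWK

Answer: RRRRRRRW
RRRRRRRR
RRRRRRRR
RRRRRRRK
RRRWWWWK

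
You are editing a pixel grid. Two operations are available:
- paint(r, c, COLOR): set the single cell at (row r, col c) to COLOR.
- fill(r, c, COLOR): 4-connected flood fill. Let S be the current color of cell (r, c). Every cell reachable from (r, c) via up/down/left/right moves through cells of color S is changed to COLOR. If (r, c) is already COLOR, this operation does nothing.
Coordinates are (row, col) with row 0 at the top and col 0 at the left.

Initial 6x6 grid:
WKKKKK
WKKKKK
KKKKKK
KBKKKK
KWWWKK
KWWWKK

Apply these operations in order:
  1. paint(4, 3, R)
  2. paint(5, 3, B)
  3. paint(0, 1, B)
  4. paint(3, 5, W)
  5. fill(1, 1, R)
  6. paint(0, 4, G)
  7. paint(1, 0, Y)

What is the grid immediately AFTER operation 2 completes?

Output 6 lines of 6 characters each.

After op 1 paint(4,3,R):
WKKKKK
WKKKKK
KKKKKK
KBKKKK
KWWRKK
KWWWKK
After op 2 paint(5,3,B):
WKKKKK
WKKKKK
KKKKKK
KBKKKK
KWWRKK
KWWBKK

Answer: WKKKKK
WKKKKK
KKKKKK
KBKKKK
KWWRKK
KWWBKK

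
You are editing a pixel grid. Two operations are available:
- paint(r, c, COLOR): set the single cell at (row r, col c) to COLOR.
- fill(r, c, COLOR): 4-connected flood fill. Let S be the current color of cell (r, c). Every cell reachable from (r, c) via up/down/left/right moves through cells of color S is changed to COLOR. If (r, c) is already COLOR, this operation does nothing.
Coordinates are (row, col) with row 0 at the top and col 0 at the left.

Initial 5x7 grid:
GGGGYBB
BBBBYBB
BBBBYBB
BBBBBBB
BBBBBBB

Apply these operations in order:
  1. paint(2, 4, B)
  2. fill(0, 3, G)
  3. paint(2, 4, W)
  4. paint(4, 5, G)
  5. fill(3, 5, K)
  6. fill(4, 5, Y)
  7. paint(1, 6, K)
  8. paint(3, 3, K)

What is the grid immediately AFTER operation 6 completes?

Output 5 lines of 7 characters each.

After op 1 paint(2,4,B):
GGGGYBB
BBBBYBB
BBBBBBB
BBBBBBB
BBBBBBB
After op 2 fill(0,3,G) [0 cells changed]:
GGGGYBB
BBBBYBB
BBBBBBB
BBBBBBB
BBBBBBB
After op 3 paint(2,4,W):
GGGGYBB
BBBBYBB
BBBBWBB
BBBBBBB
BBBBBBB
After op 4 paint(4,5,G):
GGGGYBB
BBBBYBB
BBBBWBB
BBBBBBB
BBBBBGB
After op 5 fill(3,5,K) [27 cells changed]:
GGGGYKK
KKKKYKK
KKKKWKK
KKKKKKK
KKKKKGK
After op 6 fill(4,5,Y) [1 cells changed]:
GGGGYKK
KKKKYKK
KKKKWKK
KKKKKKK
KKKKKYK

Answer: GGGGYKK
KKKKYKK
KKKKWKK
KKKKKKK
KKKKKYK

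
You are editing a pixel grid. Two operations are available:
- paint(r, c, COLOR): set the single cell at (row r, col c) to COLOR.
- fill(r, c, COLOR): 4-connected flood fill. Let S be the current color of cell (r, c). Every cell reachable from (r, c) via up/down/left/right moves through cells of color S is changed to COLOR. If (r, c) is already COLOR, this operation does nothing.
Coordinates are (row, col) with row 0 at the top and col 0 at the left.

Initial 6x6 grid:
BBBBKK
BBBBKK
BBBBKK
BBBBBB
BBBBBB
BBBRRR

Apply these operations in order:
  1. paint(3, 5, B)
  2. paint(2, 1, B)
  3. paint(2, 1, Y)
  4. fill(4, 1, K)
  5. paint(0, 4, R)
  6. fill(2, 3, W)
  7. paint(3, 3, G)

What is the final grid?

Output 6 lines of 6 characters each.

Answer: WWWWRW
WWWWWW
WYWWWW
WWWGWW
WWWWWW
WWWRRR

Derivation:
After op 1 paint(3,5,B):
BBBBKK
BBBBKK
BBBBKK
BBBBBB
BBBBBB
BBBRRR
After op 2 paint(2,1,B):
BBBBKK
BBBBKK
BBBBKK
BBBBBB
BBBBBB
BBBRRR
After op 3 paint(2,1,Y):
BBBBKK
BBBBKK
BYBBKK
BBBBBB
BBBBBB
BBBRRR
After op 4 fill(4,1,K) [26 cells changed]:
KKKKKK
KKKKKK
KYKKKK
KKKKKK
KKKKKK
KKKRRR
After op 5 paint(0,4,R):
KKKKRK
KKKKKK
KYKKKK
KKKKKK
KKKKKK
KKKRRR
After op 6 fill(2,3,W) [31 cells changed]:
WWWWRW
WWWWWW
WYWWWW
WWWWWW
WWWWWW
WWWRRR
After op 7 paint(3,3,G):
WWWWRW
WWWWWW
WYWWWW
WWWGWW
WWWWWW
WWWRRR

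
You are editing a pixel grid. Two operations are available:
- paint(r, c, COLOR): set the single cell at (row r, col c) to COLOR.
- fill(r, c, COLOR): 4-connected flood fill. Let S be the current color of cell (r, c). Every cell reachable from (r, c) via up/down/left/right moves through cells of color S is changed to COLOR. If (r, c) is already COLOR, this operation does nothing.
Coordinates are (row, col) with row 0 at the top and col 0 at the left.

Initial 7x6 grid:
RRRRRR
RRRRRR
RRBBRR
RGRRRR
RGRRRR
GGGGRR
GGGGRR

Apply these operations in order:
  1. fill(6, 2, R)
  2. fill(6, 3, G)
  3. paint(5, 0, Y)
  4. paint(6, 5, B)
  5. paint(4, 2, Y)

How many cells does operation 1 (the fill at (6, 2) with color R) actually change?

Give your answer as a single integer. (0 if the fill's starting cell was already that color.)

Answer: 10

Derivation:
After op 1 fill(6,2,R) [10 cells changed]:
RRRRRR
RRRRRR
RRBBRR
RRRRRR
RRRRRR
RRRRRR
RRRRRR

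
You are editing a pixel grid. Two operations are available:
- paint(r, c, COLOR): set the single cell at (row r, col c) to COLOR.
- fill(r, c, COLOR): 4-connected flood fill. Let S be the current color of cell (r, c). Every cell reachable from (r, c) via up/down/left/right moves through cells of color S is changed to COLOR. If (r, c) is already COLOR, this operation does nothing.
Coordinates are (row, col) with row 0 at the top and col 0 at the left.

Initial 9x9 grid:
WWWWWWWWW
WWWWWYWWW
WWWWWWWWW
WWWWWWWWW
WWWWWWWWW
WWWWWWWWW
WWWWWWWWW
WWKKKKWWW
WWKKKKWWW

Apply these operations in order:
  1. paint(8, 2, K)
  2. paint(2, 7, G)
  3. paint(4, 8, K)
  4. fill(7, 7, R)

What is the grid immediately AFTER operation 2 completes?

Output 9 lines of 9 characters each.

After op 1 paint(8,2,K):
WWWWWWWWW
WWWWWYWWW
WWWWWWWWW
WWWWWWWWW
WWWWWWWWW
WWWWWWWWW
WWWWWWWWW
WWKKKKWWW
WWKKKKWWW
After op 2 paint(2,7,G):
WWWWWWWWW
WWWWWYWWW
WWWWWWWGW
WWWWWWWWW
WWWWWWWWW
WWWWWWWWW
WWWWWWWWW
WWKKKKWWW
WWKKKKWWW

Answer: WWWWWWWWW
WWWWWYWWW
WWWWWWWGW
WWWWWWWWW
WWWWWWWWW
WWWWWWWWW
WWWWWWWWW
WWKKKKWWW
WWKKKKWWW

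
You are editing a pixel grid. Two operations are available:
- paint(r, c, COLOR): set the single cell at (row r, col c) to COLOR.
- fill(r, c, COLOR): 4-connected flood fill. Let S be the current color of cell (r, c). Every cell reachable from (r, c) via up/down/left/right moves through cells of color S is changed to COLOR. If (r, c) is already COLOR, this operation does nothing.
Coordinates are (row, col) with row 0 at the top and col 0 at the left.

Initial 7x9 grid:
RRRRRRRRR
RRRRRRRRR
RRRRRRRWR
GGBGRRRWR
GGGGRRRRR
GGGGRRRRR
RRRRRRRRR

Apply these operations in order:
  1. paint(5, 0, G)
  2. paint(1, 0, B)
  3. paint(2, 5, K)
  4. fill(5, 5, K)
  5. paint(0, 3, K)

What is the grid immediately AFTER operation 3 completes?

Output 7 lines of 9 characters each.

After op 1 paint(5,0,G):
RRRRRRRRR
RRRRRRRRR
RRRRRRRWR
GGBGRRRWR
GGGGRRRRR
GGGGRRRRR
RRRRRRRRR
After op 2 paint(1,0,B):
RRRRRRRRR
BRRRRRRRR
RRRRRRRWR
GGBGRRRWR
GGGGRRRRR
GGGGRRRRR
RRRRRRRRR
After op 3 paint(2,5,K):
RRRRRRRRR
BRRRRRRRR
RRRRRKRWR
GGBGRRRWR
GGGGRRRRR
GGGGRRRRR
RRRRRRRRR

Answer: RRRRRRRRR
BRRRRRRRR
RRRRRKRWR
GGBGRRRWR
GGGGRRRRR
GGGGRRRRR
RRRRRRRRR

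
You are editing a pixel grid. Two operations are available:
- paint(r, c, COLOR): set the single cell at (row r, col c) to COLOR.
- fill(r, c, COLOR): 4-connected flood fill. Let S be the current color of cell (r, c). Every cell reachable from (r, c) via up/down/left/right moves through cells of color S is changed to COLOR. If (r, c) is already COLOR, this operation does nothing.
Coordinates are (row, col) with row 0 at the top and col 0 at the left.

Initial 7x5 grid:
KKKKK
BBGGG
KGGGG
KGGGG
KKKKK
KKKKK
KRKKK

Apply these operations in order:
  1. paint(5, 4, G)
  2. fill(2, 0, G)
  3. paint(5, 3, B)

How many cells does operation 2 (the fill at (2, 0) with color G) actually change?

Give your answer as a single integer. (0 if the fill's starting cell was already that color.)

Answer: 15

Derivation:
After op 1 paint(5,4,G):
KKKKK
BBGGG
KGGGG
KGGGG
KKKKK
KKKKG
KRKKK
After op 2 fill(2,0,G) [15 cells changed]:
KKKKK
BBGGG
GGGGG
GGGGG
GGGGG
GGGGG
GRGGG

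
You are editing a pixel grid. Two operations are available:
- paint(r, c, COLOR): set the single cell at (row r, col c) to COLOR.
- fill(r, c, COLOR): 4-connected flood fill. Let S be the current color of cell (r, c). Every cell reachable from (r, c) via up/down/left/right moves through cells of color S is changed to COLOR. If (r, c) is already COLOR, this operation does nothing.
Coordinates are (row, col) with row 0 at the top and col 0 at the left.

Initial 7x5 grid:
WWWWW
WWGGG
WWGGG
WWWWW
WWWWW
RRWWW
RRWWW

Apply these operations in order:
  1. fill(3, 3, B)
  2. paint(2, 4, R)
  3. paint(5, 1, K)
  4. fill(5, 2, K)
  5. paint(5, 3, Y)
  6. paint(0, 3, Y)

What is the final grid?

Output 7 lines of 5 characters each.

After op 1 fill(3,3,B) [25 cells changed]:
BBBBB
BBGGG
BBGGG
BBBBB
BBBBB
RRBBB
RRBBB
After op 2 paint(2,4,R):
BBBBB
BBGGG
BBGGR
BBBBB
BBBBB
RRBBB
RRBBB
After op 3 paint(5,1,K):
BBBBB
BBGGG
BBGGR
BBBBB
BBBBB
RKBBB
RRBBB
After op 4 fill(5,2,K) [25 cells changed]:
KKKKK
KKGGG
KKGGR
KKKKK
KKKKK
RKKKK
RRKKK
After op 5 paint(5,3,Y):
KKKKK
KKGGG
KKGGR
KKKKK
KKKKK
RKKYK
RRKKK
After op 6 paint(0,3,Y):
KKKYK
KKGGG
KKGGR
KKKKK
KKKKK
RKKYK
RRKKK

Answer: KKKYK
KKGGG
KKGGR
KKKKK
KKKKK
RKKYK
RRKKK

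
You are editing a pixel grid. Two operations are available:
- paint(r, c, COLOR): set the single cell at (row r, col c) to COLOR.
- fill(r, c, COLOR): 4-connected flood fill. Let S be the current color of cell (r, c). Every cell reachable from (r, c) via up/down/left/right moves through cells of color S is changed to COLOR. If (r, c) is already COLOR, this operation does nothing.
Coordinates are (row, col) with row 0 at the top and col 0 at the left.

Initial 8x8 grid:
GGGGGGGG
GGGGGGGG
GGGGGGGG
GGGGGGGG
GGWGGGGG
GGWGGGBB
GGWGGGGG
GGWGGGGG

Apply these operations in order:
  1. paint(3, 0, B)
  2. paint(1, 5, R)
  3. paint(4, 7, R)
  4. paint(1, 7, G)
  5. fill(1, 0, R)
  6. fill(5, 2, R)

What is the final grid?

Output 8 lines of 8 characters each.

Answer: RRRRRRRR
RRRRRRRR
RRRRRRRR
BRRRRRRR
RRRRRRRR
RRRRRRBB
RRRRRRRR
RRRRRRRR

Derivation:
After op 1 paint(3,0,B):
GGGGGGGG
GGGGGGGG
GGGGGGGG
BGGGGGGG
GGWGGGGG
GGWGGGBB
GGWGGGGG
GGWGGGGG
After op 2 paint(1,5,R):
GGGGGGGG
GGGGGRGG
GGGGGGGG
BGGGGGGG
GGWGGGGG
GGWGGGBB
GGWGGGGG
GGWGGGGG
After op 3 paint(4,7,R):
GGGGGGGG
GGGGGRGG
GGGGGGGG
BGGGGGGG
GGWGGGGR
GGWGGGBB
GGWGGGGG
GGWGGGGG
After op 4 paint(1,7,G):
GGGGGGGG
GGGGGRGG
GGGGGGGG
BGGGGGGG
GGWGGGGR
GGWGGGBB
GGWGGGGG
GGWGGGGG
After op 5 fill(1,0,R) [55 cells changed]:
RRRRRRRR
RRRRRRRR
RRRRRRRR
BRRRRRRR
RRWRRRRR
RRWRRRBB
RRWRRRRR
RRWRRRRR
After op 6 fill(5,2,R) [4 cells changed]:
RRRRRRRR
RRRRRRRR
RRRRRRRR
BRRRRRRR
RRRRRRRR
RRRRRRBB
RRRRRRRR
RRRRRRRR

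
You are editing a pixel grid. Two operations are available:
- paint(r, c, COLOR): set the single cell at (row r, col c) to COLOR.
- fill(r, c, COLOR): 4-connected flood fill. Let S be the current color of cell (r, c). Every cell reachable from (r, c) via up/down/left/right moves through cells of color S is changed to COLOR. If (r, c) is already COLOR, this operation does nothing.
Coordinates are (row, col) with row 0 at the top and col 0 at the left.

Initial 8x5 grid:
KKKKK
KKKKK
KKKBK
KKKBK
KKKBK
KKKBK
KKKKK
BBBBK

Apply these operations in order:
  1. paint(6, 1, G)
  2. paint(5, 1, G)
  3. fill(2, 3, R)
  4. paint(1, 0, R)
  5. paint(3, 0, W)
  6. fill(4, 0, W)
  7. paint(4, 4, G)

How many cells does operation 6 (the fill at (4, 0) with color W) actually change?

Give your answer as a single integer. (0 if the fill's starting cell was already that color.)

After op 1 paint(6,1,G):
KKKKK
KKKKK
KKKBK
KKKBK
KKKBK
KKKBK
KGKKK
BBBBK
After op 2 paint(5,1,G):
KKKKK
KKKKK
KKKBK
KKKBK
KKKBK
KGKBK
KGKKK
BBBBK
After op 3 fill(2,3,R) [4 cells changed]:
KKKKK
KKKKK
KKKRK
KKKRK
KKKRK
KGKRK
KGKKK
BBBBK
After op 4 paint(1,0,R):
KKKKK
RKKKK
KKKRK
KKKRK
KKKRK
KGKRK
KGKKK
BBBBK
After op 5 paint(3,0,W):
KKKKK
RKKKK
KKKRK
WKKRK
KKKRK
KGKRK
KGKKK
BBBBK
After op 6 fill(4,0,W) [28 cells changed]:
WWWWW
RWWWW
WWWRW
WWWRW
WWWRW
WGWRW
WGWWW
BBBBW

Answer: 28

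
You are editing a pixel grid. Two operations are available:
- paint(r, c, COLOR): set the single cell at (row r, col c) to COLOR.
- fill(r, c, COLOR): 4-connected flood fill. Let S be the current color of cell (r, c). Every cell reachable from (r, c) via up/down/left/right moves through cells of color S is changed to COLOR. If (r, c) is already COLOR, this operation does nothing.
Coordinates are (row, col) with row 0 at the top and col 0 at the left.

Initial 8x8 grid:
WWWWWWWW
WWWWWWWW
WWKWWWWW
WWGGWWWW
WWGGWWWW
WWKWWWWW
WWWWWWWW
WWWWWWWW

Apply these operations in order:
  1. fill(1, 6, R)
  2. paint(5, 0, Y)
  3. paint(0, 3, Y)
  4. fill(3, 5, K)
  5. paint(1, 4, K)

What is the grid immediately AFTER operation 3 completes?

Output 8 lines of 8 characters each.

After op 1 fill(1,6,R) [58 cells changed]:
RRRRRRRR
RRRRRRRR
RRKRRRRR
RRGGRRRR
RRGGRRRR
RRKRRRRR
RRRRRRRR
RRRRRRRR
After op 2 paint(5,0,Y):
RRRRRRRR
RRRRRRRR
RRKRRRRR
RRGGRRRR
RRGGRRRR
YRKRRRRR
RRRRRRRR
RRRRRRRR
After op 3 paint(0,3,Y):
RRRYRRRR
RRRRRRRR
RRKRRRRR
RRGGRRRR
RRGGRRRR
YRKRRRRR
RRRRRRRR
RRRRRRRR

Answer: RRRYRRRR
RRRRRRRR
RRKRRRRR
RRGGRRRR
RRGGRRRR
YRKRRRRR
RRRRRRRR
RRRRRRRR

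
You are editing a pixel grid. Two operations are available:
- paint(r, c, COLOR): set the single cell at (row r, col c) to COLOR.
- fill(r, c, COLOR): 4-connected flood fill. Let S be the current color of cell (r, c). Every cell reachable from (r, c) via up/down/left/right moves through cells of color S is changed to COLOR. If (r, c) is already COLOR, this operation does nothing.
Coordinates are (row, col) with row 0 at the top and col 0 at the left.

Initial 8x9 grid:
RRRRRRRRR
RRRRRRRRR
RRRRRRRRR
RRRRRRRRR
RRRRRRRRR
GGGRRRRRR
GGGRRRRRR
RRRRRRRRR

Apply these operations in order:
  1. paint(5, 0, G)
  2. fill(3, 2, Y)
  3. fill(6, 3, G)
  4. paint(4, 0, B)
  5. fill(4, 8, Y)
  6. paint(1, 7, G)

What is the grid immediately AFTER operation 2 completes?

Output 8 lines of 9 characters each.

Answer: YYYYYYYYY
YYYYYYYYY
YYYYYYYYY
YYYYYYYYY
YYYYYYYYY
GGGYYYYYY
GGGYYYYYY
YYYYYYYYY

Derivation:
After op 1 paint(5,0,G):
RRRRRRRRR
RRRRRRRRR
RRRRRRRRR
RRRRRRRRR
RRRRRRRRR
GGGRRRRRR
GGGRRRRRR
RRRRRRRRR
After op 2 fill(3,2,Y) [66 cells changed]:
YYYYYYYYY
YYYYYYYYY
YYYYYYYYY
YYYYYYYYY
YYYYYYYYY
GGGYYYYYY
GGGYYYYYY
YYYYYYYYY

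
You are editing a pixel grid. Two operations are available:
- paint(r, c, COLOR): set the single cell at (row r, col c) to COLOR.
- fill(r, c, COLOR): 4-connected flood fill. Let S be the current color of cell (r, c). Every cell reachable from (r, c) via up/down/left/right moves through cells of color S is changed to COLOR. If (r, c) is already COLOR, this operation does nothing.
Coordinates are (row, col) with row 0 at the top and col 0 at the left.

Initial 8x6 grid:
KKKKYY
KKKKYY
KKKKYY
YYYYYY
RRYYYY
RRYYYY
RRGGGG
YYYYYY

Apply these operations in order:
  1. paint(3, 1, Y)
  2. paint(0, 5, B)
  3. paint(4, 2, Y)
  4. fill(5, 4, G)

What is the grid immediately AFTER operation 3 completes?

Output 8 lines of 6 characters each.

Answer: KKKKYB
KKKKYY
KKKKYY
YYYYYY
RRYYYY
RRYYYY
RRGGGG
YYYYYY

Derivation:
After op 1 paint(3,1,Y):
KKKKYY
KKKKYY
KKKKYY
YYYYYY
RRYYYY
RRYYYY
RRGGGG
YYYYYY
After op 2 paint(0,5,B):
KKKKYB
KKKKYY
KKKKYY
YYYYYY
RRYYYY
RRYYYY
RRGGGG
YYYYYY
After op 3 paint(4,2,Y):
KKKKYB
KKKKYY
KKKKYY
YYYYYY
RRYYYY
RRYYYY
RRGGGG
YYYYYY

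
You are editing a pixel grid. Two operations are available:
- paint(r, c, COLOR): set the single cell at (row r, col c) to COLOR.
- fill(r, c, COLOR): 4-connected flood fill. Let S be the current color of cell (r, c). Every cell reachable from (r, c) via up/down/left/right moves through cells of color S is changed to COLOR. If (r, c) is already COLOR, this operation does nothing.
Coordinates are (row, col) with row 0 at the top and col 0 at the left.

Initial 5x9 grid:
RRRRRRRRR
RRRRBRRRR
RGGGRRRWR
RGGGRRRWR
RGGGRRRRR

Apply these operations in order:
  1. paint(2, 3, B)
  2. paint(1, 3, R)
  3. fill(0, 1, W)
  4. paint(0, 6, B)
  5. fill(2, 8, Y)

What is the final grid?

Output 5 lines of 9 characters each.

After op 1 paint(2,3,B):
RRRRRRRRR
RRRRBRRRR
RGGBRRRWR
RGGGRRRWR
RGGGRRRRR
After op 2 paint(1,3,R):
RRRRRRRRR
RRRRBRRRR
RGGBRRRWR
RGGGRRRWR
RGGGRRRRR
After op 3 fill(0,1,W) [33 cells changed]:
WWWWWWWWW
WWWWBWWWW
WGGBWWWWW
WGGGWWWWW
WGGGWWWWW
After op 4 paint(0,6,B):
WWWWWWBWW
WWWWBWWWW
WGGBWWWWW
WGGGWWWWW
WGGGWWWWW
After op 5 fill(2,8,Y) [34 cells changed]:
YYYYYYBYY
YYYYBYYYY
YGGBYYYYY
YGGGYYYYY
YGGGYYYYY

Answer: YYYYYYBYY
YYYYBYYYY
YGGBYYYYY
YGGGYYYYY
YGGGYYYYY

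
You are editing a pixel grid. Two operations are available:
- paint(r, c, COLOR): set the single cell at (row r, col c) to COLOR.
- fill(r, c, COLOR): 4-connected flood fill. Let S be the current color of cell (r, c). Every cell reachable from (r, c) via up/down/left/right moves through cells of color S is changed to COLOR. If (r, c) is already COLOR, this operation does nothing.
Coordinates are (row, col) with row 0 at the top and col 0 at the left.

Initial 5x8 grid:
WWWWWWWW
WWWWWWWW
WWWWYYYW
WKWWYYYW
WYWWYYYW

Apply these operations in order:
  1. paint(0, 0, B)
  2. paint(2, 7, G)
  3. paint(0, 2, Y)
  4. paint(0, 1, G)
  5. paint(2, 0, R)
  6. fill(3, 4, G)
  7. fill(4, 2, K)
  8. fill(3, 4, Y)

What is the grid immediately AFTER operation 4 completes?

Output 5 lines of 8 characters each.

After op 1 paint(0,0,B):
BWWWWWWW
WWWWWWWW
WWWWYYYW
WKWWYYYW
WYWWYYYW
After op 2 paint(2,7,G):
BWWWWWWW
WWWWWWWW
WWWWYYYG
WKWWYYYW
WYWWYYYW
After op 3 paint(0,2,Y):
BWYWWWWW
WWWWWWWW
WWWWYYYG
WKWWYYYW
WYWWYYYW
After op 4 paint(0,1,G):
BGYWWWWW
WWWWWWWW
WWWWYYYG
WKWWYYYW
WYWWYYYW

Answer: BGYWWWWW
WWWWWWWW
WWWWYYYG
WKWWYYYW
WYWWYYYW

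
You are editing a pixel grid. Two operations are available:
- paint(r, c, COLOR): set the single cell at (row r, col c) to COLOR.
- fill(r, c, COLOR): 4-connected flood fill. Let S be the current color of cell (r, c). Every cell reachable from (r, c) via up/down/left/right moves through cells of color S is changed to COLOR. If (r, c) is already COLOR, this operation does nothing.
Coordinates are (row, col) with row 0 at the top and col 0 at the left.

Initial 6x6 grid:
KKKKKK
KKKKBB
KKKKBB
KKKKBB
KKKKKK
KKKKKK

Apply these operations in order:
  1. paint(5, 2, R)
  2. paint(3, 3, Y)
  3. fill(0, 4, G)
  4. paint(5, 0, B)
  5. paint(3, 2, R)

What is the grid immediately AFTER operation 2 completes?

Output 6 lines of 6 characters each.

Answer: KKKKKK
KKKKBB
KKKKBB
KKKYBB
KKKKKK
KKRKKK

Derivation:
After op 1 paint(5,2,R):
KKKKKK
KKKKBB
KKKKBB
KKKKBB
KKKKKK
KKRKKK
After op 2 paint(3,3,Y):
KKKKKK
KKKKBB
KKKKBB
KKKYBB
KKKKKK
KKRKKK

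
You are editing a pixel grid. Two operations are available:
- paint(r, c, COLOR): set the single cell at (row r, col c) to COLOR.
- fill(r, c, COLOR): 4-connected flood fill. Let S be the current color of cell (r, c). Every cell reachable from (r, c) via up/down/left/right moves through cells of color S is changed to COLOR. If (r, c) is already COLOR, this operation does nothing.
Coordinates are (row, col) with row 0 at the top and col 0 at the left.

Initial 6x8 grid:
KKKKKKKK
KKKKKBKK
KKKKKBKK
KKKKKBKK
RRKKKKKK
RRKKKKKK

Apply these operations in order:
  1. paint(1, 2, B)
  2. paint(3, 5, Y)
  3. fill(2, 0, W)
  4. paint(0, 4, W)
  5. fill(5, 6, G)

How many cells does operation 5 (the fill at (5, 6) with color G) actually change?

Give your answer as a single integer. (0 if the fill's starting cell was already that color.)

Answer: 40

Derivation:
After op 1 paint(1,2,B):
KKKKKKKK
KKBKKBKK
KKKKKBKK
KKKKKBKK
RRKKKKKK
RRKKKKKK
After op 2 paint(3,5,Y):
KKKKKKKK
KKBKKBKK
KKKKKBKK
KKKKKYKK
RRKKKKKK
RRKKKKKK
After op 3 fill(2,0,W) [40 cells changed]:
WWWWWWWW
WWBWWBWW
WWWWWBWW
WWWWWYWW
RRWWWWWW
RRWWWWWW
After op 4 paint(0,4,W):
WWWWWWWW
WWBWWBWW
WWWWWBWW
WWWWWYWW
RRWWWWWW
RRWWWWWW
After op 5 fill(5,6,G) [40 cells changed]:
GGGGGGGG
GGBGGBGG
GGGGGBGG
GGGGGYGG
RRGGGGGG
RRGGGGGG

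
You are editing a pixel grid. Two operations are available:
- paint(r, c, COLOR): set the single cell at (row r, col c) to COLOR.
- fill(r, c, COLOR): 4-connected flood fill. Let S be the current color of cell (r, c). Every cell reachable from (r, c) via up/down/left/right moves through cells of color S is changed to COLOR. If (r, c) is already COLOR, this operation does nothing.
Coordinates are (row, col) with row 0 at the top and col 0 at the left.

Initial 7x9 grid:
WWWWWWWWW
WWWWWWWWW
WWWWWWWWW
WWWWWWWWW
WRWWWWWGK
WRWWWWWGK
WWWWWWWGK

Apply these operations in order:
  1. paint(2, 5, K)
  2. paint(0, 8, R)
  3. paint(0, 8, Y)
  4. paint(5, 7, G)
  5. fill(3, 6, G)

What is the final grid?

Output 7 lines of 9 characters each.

Answer: GGGGGGGGY
GGGGGGGGG
GGGGGKGGG
GGGGGGGGG
GRGGGGGGK
GRGGGGGGK
GGGGGGGGK

Derivation:
After op 1 paint(2,5,K):
WWWWWWWWW
WWWWWWWWW
WWWWWKWWW
WWWWWWWWW
WRWWWWWGK
WRWWWWWGK
WWWWWWWGK
After op 2 paint(0,8,R):
WWWWWWWWR
WWWWWWWWW
WWWWWKWWW
WWWWWWWWW
WRWWWWWGK
WRWWWWWGK
WWWWWWWGK
After op 3 paint(0,8,Y):
WWWWWWWWY
WWWWWWWWW
WWWWWKWWW
WWWWWWWWW
WRWWWWWGK
WRWWWWWGK
WWWWWWWGK
After op 4 paint(5,7,G):
WWWWWWWWY
WWWWWWWWW
WWWWWKWWW
WWWWWWWWW
WRWWWWWGK
WRWWWWWGK
WWWWWWWGK
After op 5 fill(3,6,G) [53 cells changed]:
GGGGGGGGY
GGGGGGGGG
GGGGGKGGG
GGGGGGGGG
GRGGGGGGK
GRGGGGGGK
GGGGGGGGK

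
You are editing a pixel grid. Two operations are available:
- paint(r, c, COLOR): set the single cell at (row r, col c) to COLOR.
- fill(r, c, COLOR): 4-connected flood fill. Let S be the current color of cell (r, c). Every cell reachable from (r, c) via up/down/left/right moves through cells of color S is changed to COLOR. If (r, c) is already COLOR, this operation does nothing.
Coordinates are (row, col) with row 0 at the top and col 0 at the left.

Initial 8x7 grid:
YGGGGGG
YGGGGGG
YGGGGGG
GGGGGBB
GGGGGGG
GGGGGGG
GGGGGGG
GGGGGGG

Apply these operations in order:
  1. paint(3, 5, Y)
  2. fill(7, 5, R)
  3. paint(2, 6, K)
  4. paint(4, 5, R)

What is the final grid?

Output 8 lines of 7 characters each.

Answer: YRRRRRR
YRRRRRR
YRRRRRK
RRRRRYB
RRRRRRR
RRRRRRR
RRRRRRR
RRRRRRR

Derivation:
After op 1 paint(3,5,Y):
YGGGGGG
YGGGGGG
YGGGGGG
GGGGGYB
GGGGGGG
GGGGGGG
GGGGGGG
GGGGGGG
After op 2 fill(7,5,R) [51 cells changed]:
YRRRRRR
YRRRRRR
YRRRRRR
RRRRRYB
RRRRRRR
RRRRRRR
RRRRRRR
RRRRRRR
After op 3 paint(2,6,K):
YRRRRRR
YRRRRRR
YRRRRRK
RRRRRYB
RRRRRRR
RRRRRRR
RRRRRRR
RRRRRRR
After op 4 paint(4,5,R):
YRRRRRR
YRRRRRR
YRRRRRK
RRRRRYB
RRRRRRR
RRRRRRR
RRRRRRR
RRRRRRR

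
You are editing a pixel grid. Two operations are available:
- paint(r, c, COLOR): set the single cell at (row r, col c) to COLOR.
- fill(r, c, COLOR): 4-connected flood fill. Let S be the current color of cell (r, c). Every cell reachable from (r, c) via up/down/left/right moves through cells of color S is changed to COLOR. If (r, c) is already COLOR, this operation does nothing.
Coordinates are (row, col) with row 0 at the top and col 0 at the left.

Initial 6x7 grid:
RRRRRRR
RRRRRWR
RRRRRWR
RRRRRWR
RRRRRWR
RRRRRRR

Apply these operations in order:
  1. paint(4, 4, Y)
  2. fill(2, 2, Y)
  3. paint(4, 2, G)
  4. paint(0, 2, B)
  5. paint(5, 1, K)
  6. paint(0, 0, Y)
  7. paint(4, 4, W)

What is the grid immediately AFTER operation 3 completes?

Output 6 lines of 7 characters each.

After op 1 paint(4,4,Y):
RRRRRRR
RRRRRWR
RRRRRWR
RRRRRWR
RRRRYWR
RRRRRRR
After op 2 fill(2,2,Y) [37 cells changed]:
YYYYYYY
YYYYYWY
YYYYYWY
YYYYYWY
YYYYYWY
YYYYYYY
After op 3 paint(4,2,G):
YYYYYYY
YYYYYWY
YYYYYWY
YYYYYWY
YYGYYWY
YYYYYYY

Answer: YYYYYYY
YYYYYWY
YYYYYWY
YYYYYWY
YYGYYWY
YYYYYYY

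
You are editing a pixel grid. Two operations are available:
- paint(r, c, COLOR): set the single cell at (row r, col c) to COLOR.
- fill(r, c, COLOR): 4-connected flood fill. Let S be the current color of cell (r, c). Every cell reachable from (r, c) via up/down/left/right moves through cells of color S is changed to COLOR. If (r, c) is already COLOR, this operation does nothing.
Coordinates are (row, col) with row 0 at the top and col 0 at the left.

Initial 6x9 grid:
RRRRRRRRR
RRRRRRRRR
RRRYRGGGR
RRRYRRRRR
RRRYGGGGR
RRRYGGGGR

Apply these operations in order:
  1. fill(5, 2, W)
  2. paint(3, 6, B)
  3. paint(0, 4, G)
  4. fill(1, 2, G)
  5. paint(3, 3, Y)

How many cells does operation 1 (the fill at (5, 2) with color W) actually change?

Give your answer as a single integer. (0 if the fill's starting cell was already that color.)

After op 1 fill(5,2,W) [39 cells changed]:
WWWWWWWWW
WWWWWWWWW
WWWYWGGGW
WWWYWWWWW
WWWYGGGGW
WWWYGGGGW

Answer: 39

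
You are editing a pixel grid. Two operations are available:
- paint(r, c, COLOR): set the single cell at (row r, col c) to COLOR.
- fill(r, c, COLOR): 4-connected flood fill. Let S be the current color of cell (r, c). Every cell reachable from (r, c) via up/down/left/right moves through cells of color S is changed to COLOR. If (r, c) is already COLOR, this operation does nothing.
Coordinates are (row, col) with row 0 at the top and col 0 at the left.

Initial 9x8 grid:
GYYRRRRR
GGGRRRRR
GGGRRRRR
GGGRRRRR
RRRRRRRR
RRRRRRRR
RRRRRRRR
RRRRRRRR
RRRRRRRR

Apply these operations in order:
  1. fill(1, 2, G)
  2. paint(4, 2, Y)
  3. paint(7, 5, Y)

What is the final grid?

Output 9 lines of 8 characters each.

After op 1 fill(1,2,G) [0 cells changed]:
GYYRRRRR
GGGRRRRR
GGGRRRRR
GGGRRRRR
RRRRRRRR
RRRRRRRR
RRRRRRRR
RRRRRRRR
RRRRRRRR
After op 2 paint(4,2,Y):
GYYRRRRR
GGGRRRRR
GGGRRRRR
GGGRRRRR
RRYRRRRR
RRRRRRRR
RRRRRRRR
RRRRRRRR
RRRRRRRR
After op 3 paint(7,5,Y):
GYYRRRRR
GGGRRRRR
GGGRRRRR
GGGRRRRR
RRYRRRRR
RRRRRRRR
RRRRRRRR
RRRRRYRR
RRRRRRRR

Answer: GYYRRRRR
GGGRRRRR
GGGRRRRR
GGGRRRRR
RRYRRRRR
RRRRRRRR
RRRRRRRR
RRRRRYRR
RRRRRRRR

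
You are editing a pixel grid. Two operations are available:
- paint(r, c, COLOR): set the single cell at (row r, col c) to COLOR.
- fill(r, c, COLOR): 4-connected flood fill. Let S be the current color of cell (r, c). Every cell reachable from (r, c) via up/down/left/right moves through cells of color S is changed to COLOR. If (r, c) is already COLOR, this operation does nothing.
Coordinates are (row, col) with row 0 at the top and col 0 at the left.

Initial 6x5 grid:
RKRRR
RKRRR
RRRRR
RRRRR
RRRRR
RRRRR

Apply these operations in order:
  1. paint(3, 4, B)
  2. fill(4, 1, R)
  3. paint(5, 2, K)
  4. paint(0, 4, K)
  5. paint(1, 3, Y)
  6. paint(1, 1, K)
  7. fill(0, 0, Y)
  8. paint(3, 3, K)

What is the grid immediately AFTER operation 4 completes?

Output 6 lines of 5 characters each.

After op 1 paint(3,4,B):
RKRRR
RKRRR
RRRRR
RRRRB
RRRRR
RRRRR
After op 2 fill(4,1,R) [0 cells changed]:
RKRRR
RKRRR
RRRRR
RRRRB
RRRRR
RRRRR
After op 3 paint(5,2,K):
RKRRR
RKRRR
RRRRR
RRRRB
RRRRR
RRKRR
After op 4 paint(0,4,K):
RKRRK
RKRRR
RRRRR
RRRRB
RRRRR
RRKRR

Answer: RKRRK
RKRRR
RRRRR
RRRRB
RRRRR
RRKRR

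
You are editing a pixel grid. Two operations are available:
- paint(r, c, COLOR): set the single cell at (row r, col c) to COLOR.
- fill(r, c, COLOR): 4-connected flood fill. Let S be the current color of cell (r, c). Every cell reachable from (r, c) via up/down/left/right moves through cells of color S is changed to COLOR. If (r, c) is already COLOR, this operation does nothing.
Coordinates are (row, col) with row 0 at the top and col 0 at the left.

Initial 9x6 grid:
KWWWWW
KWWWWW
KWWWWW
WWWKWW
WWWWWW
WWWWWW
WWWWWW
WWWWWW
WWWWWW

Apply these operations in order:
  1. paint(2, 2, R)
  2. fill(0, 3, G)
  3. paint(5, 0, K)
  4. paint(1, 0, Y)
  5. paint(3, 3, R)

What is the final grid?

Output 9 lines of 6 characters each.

Answer: KGGGGG
YGGGGG
KGRGGG
GGGRGG
GGGGGG
KGGGGG
GGGGGG
GGGGGG
GGGGGG

Derivation:
After op 1 paint(2,2,R):
KWWWWW
KWWWWW
KWRWWW
WWWKWW
WWWWWW
WWWWWW
WWWWWW
WWWWWW
WWWWWW
After op 2 fill(0,3,G) [49 cells changed]:
KGGGGG
KGGGGG
KGRGGG
GGGKGG
GGGGGG
GGGGGG
GGGGGG
GGGGGG
GGGGGG
After op 3 paint(5,0,K):
KGGGGG
KGGGGG
KGRGGG
GGGKGG
GGGGGG
KGGGGG
GGGGGG
GGGGGG
GGGGGG
After op 4 paint(1,0,Y):
KGGGGG
YGGGGG
KGRGGG
GGGKGG
GGGGGG
KGGGGG
GGGGGG
GGGGGG
GGGGGG
After op 5 paint(3,3,R):
KGGGGG
YGGGGG
KGRGGG
GGGRGG
GGGGGG
KGGGGG
GGGGGG
GGGGGG
GGGGGG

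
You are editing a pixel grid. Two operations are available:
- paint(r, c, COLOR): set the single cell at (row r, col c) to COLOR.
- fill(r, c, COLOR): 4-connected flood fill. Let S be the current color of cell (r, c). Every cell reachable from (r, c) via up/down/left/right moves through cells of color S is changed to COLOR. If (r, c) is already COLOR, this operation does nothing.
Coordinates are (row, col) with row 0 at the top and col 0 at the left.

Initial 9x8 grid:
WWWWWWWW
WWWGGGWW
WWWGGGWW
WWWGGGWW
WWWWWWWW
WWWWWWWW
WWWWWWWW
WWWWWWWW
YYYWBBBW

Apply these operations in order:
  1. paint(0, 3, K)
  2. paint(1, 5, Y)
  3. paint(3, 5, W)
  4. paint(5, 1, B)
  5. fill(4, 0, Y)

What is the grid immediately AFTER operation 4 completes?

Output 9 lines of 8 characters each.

After op 1 paint(0,3,K):
WWWKWWWW
WWWGGGWW
WWWGGGWW
WWWGGGWW
WWWWWWWW
WWWWWWWW
WWWWWWWW
WWWWWWWW
YYYWBBBW
After op 2 paint(1,5,Y):
WWWKWWWW
WWWGGYWW
WWWGGGWW
WWWGGGWW
WWWWWWWW
WWWWWWWW
WWWWWWWW
WWWWWWWW
YYYWBBBW
After op 3 paint(3,5,W):
WWWKWWWW
WWWGGYWW
WWWGGGWW
WWWGGWWW
WWWWWWWW
WWWWWWWW
WWWWWWWW
WWWWWWWW
YYYWBBBW
After op 4 paint(5,1,B):
WWWKWWWW
WWWGGYWW
WWWGGGWW
WWWGGWWW
WWWWWWWW
WBWWWWWW
WWWWWWWW
WWWWWWWW
YYYWBBBW

Answer: WWWKWWWW
WWWGGYWW
WWWGGGWW
WWWGGWWW
WWWWWWWW
WBWWWWWW
WWWWWWWW
WWWWWWWW
YYYWBBBW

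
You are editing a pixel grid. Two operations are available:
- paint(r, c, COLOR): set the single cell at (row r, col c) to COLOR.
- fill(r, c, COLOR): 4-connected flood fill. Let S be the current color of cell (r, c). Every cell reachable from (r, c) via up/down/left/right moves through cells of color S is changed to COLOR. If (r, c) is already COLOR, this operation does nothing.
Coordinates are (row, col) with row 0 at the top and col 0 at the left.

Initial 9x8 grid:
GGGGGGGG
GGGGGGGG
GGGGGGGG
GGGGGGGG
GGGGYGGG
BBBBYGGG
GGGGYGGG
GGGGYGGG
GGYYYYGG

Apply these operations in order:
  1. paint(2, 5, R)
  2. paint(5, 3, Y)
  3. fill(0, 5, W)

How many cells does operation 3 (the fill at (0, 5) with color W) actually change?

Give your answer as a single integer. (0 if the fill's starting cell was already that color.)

Answer: 49

Derivation:
After op 1 paint(2,5,R):
GGGGGGGG
GGGGGGGG
GGGGGRGG
GGGGGGGG
GGGGYGGG
BBBBYGGG
GGGGYGGG
GGGGYGGG
GGYYYYGG
After op 2 paint(5,3,Y):
GGGGGGGG
GGGGGGGG
GGGGGRGG
GGGGGGGG
GGGGYGGG
BBBYYGGG
GGGGYGGG
GGGGYGGG
GGYYYYGG
After op 3 fill(0,5,W) [49 cells changed]:
WWWWWWWW
WWWWWWWW
WWWWWRWW
WWWWWWWW
WWWWYWWW
BBBYYWWW
GGGGYWWW
GGGGYWWW
GGYYYYWW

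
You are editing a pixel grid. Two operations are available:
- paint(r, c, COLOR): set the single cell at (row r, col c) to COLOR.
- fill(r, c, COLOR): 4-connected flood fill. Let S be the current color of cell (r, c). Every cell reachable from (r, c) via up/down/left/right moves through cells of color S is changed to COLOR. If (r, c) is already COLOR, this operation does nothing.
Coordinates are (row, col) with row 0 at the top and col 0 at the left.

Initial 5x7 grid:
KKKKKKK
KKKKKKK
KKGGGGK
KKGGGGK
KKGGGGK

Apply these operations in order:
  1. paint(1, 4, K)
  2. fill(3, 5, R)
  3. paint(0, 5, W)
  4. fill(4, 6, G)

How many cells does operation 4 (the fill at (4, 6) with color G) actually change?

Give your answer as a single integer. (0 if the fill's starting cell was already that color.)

After op 1 paint(1,4,K):
KKKKKKK
KKKKKKK
KKGGGGK
KKGGGGK
KKGGGGK
After op 2 fill(3,5,R) [12 cells changed]:
KKKKKKK
KKKKKKK
KKRRRRK
KKRRRRK
KKRRRRK
After op 3 paint(0,5,W):
KKKKKWK
KKKKKKK
KKRRRRK
KKRRRRK
KKRRRRK
After op 4 fill(4,6,G) [22 cells changed]:
GGGGGWG
GGGGGGG
GGRRRRG
GGRRRRG
GGRRRRG

Answer: 22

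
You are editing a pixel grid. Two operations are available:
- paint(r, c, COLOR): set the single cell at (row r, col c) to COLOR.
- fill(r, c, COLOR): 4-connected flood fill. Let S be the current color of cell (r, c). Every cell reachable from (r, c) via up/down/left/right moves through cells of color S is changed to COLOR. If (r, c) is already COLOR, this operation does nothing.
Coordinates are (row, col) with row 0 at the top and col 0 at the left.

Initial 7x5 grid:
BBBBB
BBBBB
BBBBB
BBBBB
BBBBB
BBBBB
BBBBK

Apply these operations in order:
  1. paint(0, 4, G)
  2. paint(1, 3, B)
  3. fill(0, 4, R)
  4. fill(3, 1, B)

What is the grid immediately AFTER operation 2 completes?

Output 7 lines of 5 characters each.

After op 1 paint(0,4,G):
BBBBG
BBBBB
BBBBB
BBBBB
BBBBB
BBBBB
BBBBK
After op 2 paint(1,3,B):
BBBBG
BBBBB
BBBBB
BBBBB
BBBBB
BBBBB
BBBBK

Answer: BBBBG
BBBBB
BBBBB
BBBBB
BBBBB
BBBBB
BBBBK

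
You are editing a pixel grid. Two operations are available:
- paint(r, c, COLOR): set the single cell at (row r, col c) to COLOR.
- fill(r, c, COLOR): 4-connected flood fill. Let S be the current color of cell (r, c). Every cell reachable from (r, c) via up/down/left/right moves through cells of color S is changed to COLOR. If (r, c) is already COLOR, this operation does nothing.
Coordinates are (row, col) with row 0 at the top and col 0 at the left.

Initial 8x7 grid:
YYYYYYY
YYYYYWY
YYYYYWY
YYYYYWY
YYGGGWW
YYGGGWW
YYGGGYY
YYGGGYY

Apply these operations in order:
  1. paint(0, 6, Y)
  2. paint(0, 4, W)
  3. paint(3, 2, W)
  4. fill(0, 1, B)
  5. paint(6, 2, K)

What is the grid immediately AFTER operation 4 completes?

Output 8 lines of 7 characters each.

After op 1 paint(0,6,Y):
YYYYYYY
YYYYYWY
YYYYYWY
YYYYYWY
YYGGGWW
YYGGGWW
YYGGGYY
YYGGGYY
After op 2 paint(0,4,W):
YYYYWYY
YYYYYWY
YYYYYWY
YYYYYWY
YYGGGWW
YYGGGWW
YYGGGYY
YYGGGYY
After op 3 paint(3,2,W):
YYYYWYY
YYYYYWY
YYYYYWY
YYWYYWY
YYGGGWW
YYGGGWW
YYGGGYY
YYGGGYY
After op 4 fill(0,1,B) [26 cells changed]:
BBBBWYY
BBBBBWY
BBBBBWY
BBWBBWY
BBGGGWW
BBGGGWW
BBGGGYY
BBGGGYY

Answer: BBBBWYY
BBBBBWY
BBBBBWY
BBWBBWY
BBGGGWW
BBGGGWW
BBGGGYY
BBGGGYY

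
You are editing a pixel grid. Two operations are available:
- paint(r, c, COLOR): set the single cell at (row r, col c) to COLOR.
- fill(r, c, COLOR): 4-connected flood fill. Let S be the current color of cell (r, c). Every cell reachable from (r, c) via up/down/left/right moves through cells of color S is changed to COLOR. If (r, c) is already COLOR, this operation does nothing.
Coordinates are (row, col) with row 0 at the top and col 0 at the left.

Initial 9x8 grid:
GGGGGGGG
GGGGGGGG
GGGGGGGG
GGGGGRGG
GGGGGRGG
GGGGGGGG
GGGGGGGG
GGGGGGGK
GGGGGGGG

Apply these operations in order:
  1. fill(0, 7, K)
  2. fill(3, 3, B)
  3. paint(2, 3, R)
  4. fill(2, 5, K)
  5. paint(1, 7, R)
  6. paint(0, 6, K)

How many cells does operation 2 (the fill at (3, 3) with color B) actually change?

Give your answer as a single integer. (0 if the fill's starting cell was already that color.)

After op 1 fill(0,7,K) [69 cells changed]:
KKKKKKKK
KKKKKKKK
KKKKKKKK
KKKKKRKK
KKKKKRKK
KKKKKKKK
KKKKKKKK
KKKKKKKK
KKKKKKKK
After op 2 fill(3,3,B) [70 cells changed]:
BBBBBBBB
BBBBBBBB
BBBBBBBB
BBBBBRBB
BBBBBRBB
BBBBBBBB
BBBBBBBB
BBBBBBBB
BBBBBBBB

Answer: 70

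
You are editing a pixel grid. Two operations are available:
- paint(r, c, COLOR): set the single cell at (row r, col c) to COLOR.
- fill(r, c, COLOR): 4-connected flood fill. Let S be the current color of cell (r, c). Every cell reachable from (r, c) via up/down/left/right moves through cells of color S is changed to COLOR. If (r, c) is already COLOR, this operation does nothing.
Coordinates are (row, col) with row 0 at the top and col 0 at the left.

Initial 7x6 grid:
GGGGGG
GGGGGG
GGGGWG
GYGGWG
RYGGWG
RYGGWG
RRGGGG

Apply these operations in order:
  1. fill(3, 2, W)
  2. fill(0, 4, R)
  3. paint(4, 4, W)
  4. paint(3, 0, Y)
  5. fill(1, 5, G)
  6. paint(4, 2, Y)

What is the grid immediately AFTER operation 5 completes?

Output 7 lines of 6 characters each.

Answer: GGGGGG
GGGGGG
GGGGGG
YYGGGG
GYGGWG
GYGGGG
GGGGGG

Derivation:
After op 1 fill(3,2,W) [31 cells changed]:
WWWWWW
WWWWWW
WWWWWW
WYWWWW
RYWWWW
RYWWWW
RRWWWW
After op 2 fill(0,4,R) [35 cells changed]:
RRRRRR
RRRRRR
RRRRRR
RYRRRR
RYRRRR
RYRRRR
RRRRRR
After op 3 paint(4,4,W):
RRRRRR
RRRRRR
RRRRRR
RYRRRR
RYRRWR
RYRRRR
RRRRRR
After op 4 paint(3,0,Y):
RRRRRR
RRRRRR
RRRRRR
YYRRRR
RYRRWR
RYRRRR
RRRRRR
After op 5 fill(1,5,G) [37 cells changed]:
GGGGGG
GGGGGG
GGGGGG
YYGGGG
GYGGWG
GYGGGG
GGGGGG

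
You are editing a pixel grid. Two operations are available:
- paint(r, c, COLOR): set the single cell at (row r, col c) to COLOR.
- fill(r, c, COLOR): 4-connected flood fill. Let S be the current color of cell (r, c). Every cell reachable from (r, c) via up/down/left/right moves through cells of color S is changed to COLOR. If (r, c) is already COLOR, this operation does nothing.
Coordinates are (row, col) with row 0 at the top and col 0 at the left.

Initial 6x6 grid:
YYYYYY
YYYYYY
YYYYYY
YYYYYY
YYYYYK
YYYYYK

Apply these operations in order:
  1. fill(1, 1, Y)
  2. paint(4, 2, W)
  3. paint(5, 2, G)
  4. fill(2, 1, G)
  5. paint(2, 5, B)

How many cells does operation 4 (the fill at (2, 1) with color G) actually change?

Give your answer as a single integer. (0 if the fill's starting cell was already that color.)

Answer: 32

Derivation:
After op 1 fill(1,1,Y) [0 cells changed]:
YYYYYY
YYYYYY
YYYYYY
YYYYYY
YYYYYK
YYYYYK
After op 2 paint(4,2,W):
YYYYYY
YYYYYY
YYYYYY
YYYYYY
YYWYYK
YYYYYK
After op 3 paint(5,2,G):
YYYYYY
YYYYYY
YYYYYY
YYYYYY
YYWYYK
YYGYYK
After op 4 fill(2,1,G) [32 cells changed]:
GGGGGG
GGGGGG
GGGGGG
GGGGGG
GGWGGK
GGGGGK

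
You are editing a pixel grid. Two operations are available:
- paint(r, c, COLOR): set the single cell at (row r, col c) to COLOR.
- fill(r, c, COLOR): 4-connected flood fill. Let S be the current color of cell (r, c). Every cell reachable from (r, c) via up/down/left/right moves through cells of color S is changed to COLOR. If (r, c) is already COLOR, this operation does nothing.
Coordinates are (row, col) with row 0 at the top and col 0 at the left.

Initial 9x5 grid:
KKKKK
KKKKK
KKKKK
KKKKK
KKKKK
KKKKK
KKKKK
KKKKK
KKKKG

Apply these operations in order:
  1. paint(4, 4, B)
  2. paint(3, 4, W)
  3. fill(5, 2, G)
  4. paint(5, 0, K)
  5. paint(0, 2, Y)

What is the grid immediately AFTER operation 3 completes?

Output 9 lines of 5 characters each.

After op 1 paint(4,4,B):
KKKKK
KKKKK
KKKKK
KKKKK
KKKKB
KKKKK
KKKKK
KKKKK
KKKKG
After op 2 paint(3,4,W):
KKKKK
KKKKK
KKKKK
KKKKW
KKKKB
KKKKK
KKKKK
KKKKK
KKKKG
After op 3 fill(5,2,G) [42 cells changed]:
GGGGG
GGGGG
GGGGG
GGGGW
GGGGB
GGGGG
GGGGG
GGGGG
GGGGG

Answer: GGGGG
GGGGG
GGGGG
GGGGW
GGGGB
GGGGG
GGGGG
GGGGG
GGGGG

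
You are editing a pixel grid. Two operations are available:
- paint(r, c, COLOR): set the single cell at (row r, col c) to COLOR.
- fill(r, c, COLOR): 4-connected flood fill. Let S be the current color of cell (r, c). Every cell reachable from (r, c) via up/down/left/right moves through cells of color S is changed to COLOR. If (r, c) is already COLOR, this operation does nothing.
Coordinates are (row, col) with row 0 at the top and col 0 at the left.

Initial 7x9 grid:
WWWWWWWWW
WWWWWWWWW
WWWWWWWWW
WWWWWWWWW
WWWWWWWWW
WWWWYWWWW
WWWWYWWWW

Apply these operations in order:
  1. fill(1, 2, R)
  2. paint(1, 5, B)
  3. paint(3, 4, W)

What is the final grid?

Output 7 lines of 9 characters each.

Answer: RRRRRRRRR
RRRRRBRRR
RRRRRRRRR
RRRRWRRRR
RRRRRRRRR
RRRRYRRRR
RRRRYRRRR

Derivation:
After op 1 fill(1,2,R) [61 cells changed]:
RRRRRRRRR
RRRRRRRRR
RRRRRRRRR
RRRRRRRRR
RRRRRRRRR
RRRRYRRRR
RRRRYRRRR
After op 2 paint(1,5,B):
RRRRRRRRR
RRRRRBRRR
RRRRRRRRR
RRRRRRRRR
RRRRRRRRR
RRRRYRRRR
RRRRYRRRR
After op 3 paint(3,4,W):
RRRRRRRRR
RRRRRBRRR
RRRRRRRRR
RRRRWRRRR
RRRRRRRRR
RRRRYRRRR
RRRRYRRRR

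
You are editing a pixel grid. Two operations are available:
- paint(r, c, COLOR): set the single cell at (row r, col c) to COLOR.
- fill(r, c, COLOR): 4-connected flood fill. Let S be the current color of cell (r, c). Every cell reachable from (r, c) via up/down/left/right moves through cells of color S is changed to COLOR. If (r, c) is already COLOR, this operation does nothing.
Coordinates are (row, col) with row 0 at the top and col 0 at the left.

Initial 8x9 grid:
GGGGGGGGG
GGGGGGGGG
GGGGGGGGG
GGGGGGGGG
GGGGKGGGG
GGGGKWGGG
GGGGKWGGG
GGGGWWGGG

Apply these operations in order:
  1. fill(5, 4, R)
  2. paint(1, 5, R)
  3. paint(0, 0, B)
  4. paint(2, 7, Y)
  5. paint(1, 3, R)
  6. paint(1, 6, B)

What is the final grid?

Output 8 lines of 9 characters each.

After op 1 fill(5,4,R) [3 cells changed]:
GGGGGGGGG
GGGGGGGGG
GGGGGGGGG
GGGGGGGGG
GGGGRGGGG
GGGGRWGGG
GGGGRWGGG
GGGGWWGGG
After op 2 paint(1,5,R):
GGGGGGGGG
GGGGGRGGG
GGGGGGGGG
GGGGGGGGG
GGGGRGGGG
GGGGRWGGG
GGGGRWGGG
GGGGWWGGG
After op 3 paint(0,0,B):
BGGGGGGGG
GGGGGRGGG
GGGGGGGGG
GGGGGGGGG
GGGGRGGGG
GGGGRWGGG
GGGGRWGGG
GGGGWWGGG
After op 4 paint(2,7,Y):
BGGGGGGGG
GGGGGRGGG
GGGGGGGYG
GGGGGGGGG
GGGGRGGGG
GGGGRWGGG
GGGGRWGGG
GGGGWWGGG
After op 5 paint(1,3,R):
BGGGGGGGG
GGGRGRGGG
GGGGGGGYG
GGGGGGGGG
GGGGRGGGG
GGGGRWGGG
GGGGRWGGG
GGGGWWGGG
After op 6 paint(1,6,B):
BGGGGGGGG
GGGRGRBGG
GGGGGGGYG
GGGGGGGGG
GGGGRGGGG
GGGGRWGGG
GGGGRWGGG
GGGGWWGGG

Answer: BGGGGGGGG
GGGRGRBGG
GGGGGGGYG
GGGGGGGGG
GGGGRGGGG
GGGGRWGGG
GGGGRWGGG
GGGGWWGGG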